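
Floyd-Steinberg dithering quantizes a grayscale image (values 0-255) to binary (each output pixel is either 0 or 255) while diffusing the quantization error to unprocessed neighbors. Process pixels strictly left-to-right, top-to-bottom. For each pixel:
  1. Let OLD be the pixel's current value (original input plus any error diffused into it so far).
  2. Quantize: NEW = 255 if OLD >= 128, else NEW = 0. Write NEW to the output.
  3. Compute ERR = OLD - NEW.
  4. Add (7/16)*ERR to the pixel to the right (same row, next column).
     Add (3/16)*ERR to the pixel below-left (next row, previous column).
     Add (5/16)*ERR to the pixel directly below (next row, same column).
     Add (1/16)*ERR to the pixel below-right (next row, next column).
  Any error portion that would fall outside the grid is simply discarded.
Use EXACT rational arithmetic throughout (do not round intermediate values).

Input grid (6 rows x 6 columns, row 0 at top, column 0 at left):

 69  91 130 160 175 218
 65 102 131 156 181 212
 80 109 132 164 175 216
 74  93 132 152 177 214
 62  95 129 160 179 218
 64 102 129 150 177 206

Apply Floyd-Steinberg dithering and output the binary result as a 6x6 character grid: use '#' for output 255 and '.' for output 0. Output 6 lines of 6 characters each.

Answer: ..##.#
.#.###
.#.#.#
..#.##
.#.###
.#.#.#

Derivation:
(0,0): OLD=69 → NEW=0, ERR=69
(0,1): OLD=1939/16 → NEW=0, ERR=1939/16
(0,2): OLD=46853/256 → NEW=255, ERR=-18427/256
(0,3): OLD=526371/4096 → NEW=255, ERR=-518109/4096
(0,4): OLD=7842037/65536 → NEW=0, ERR=7842037/65536
(0,5): OLD=283483827/1048576 → NEW=255, ERR=16096947/1048576
(1,0): OLD=27977/256 → NEW=0, ERR=27977/256
(1,1): OLD=365567/2048 → NEW=255, ERR=-156673/2048
(1,2): OLD=3859691/65536 → NEW=0, ERR=3859691/65536
(1,3): OLD=41988943/262144 → NEW=255, ERR=-24857777/262144
(1,4): OLD=2883676237/16777216 → NEW=255, ERR=-1394513843/16777216
(1,5): OLD=50442037003/268435456 → NEW=255, ERR=-18009004277/268435456
(2,0): OLD=3270501/32768 → NEW=0, ERR=3270501/32768
(2,1): OLD=153755303/1048576 → NEW=255, ERR=-113631577/1048576
(2,2): OLD=1349436853/16777216 → NEW=0, ERR=1349436853/16777216
(2,3): OLD=21159761741/134217728 → NEW=255, ERR=-13065758899/134217728
(2,4): OLD=377656168295/4294967296 → NEW=0, ERR=377656168295/4294967296
(2,5): OLD=15689284267073/68719476736 → NEW=255, ERR=-1834182300607/68719476736
(3,0): OLD=1423899413/16777216 → NEW=0, ERR=1423899413/16777216
(3,1): OLD=15782037105/134217728 → NEW=0, ERR=15782037105/134217728
(3,2): OLD=197088728419/1073741824 → NEW=255, ERR=-76715436701/1073741824
(3,3): OLD=7685231151657/68719476736 → NEW=0, ERR=7685231151657/68719476736
(3,4): OLD=133215227091721/549755813888 → NEW=255, ERR=-6972505449719/549755813888
(3,5): OLD=1808529066121959/8796093022208 → NEW=255, ERR=-434474654541081/8796093022208
(4,0): OLD=237446074011/2147483648 → NEW=0, ERR=237446074011/2147483648
(4,1): OLD=5910827136095/34359738368 → NEW=255, ERR=-2850906147745/34359738368
(4,2): OLD=108511470623085/1099511627776 → NEW=0, ERR=108511470623085/1099511627776
(4,3): OLD=4068756913720577/17592186044416 → NEW=255, ERR=-417250527605503/17592186044416
(4,4): OLD=45708237513591569/281474976710656 → NEW=255, ERR=-26067881547625711/281474976710656
(4,5): OLD=726223680416559063/4503599627370496 → NEW=255, ERR=-422194224562917417/4503599627370496
(5,0): OLD=45627339566477/549755813888 → NEW=0, ERR=45627339566477/549755813888
(5,1): OLD=2424147548584797/17592186044416 → NEW=255, ERR=-2061859892741283/17592186044416
(5,2): OLD=13923377432935247/140737488355328 → NEW=0, ERR=13923377432935247/140737488355328
(5,3): OLD=786662477794860245/4503599627370496 → NEW=255, ERR=-361755427184616235/4503599627370496
(5,4): OLD=845384602731889141/9007199254740992 → NEW=0, ERR=845384602731889141/9007199254740992
(5,5): OLD=30549306507596336697/144115188075855872 → NEW=255, ERR=-6200066451746910663/144115188075855872
Row 0: ..##.#
Row 1: .#.###
Row 2: .#.#.#
Row 3: ..#.##
Row 4: .#.###
Row 5: .#.#.#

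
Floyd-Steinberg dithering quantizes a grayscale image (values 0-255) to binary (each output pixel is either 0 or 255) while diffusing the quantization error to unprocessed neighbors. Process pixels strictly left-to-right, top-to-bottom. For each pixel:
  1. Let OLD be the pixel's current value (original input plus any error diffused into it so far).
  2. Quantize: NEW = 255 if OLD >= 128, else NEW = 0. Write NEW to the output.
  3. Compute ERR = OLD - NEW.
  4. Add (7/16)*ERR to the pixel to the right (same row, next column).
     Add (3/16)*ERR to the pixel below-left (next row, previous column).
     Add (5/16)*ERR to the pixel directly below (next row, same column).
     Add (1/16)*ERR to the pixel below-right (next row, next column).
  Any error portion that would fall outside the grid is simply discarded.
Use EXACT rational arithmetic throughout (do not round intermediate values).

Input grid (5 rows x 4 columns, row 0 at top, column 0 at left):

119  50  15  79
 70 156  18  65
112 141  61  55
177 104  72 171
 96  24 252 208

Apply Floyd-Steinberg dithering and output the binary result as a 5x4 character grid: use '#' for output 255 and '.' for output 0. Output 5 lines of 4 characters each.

Answer: ....
.#.#
#...
#.##
..##

Derivation:
(0,0): OLD=119 → NEW=0, ERR=119
(0,1): OLD=1633/16 → NEW=0, ERR=1633/16
(0,2): OLD=15271/256 → NEW=0, ERR=15271/256
(0,3): OLD=430481/4096 → NEW=0, ERR=430481/4096
(1,0): OLD=32339/256 → NEW=0, ERR=32339/256
(1,1): OLD=536133/2048 → NEW=255, ERR=13893/2048
(1,2): OLD=4305321/65536 → NEW=0, ERR=4305321/65536
(1,3): OLD=136642543/1048576 → NEW=255, ERR=-130744337/1048576
(2,0): OLD=5005255/32768 → NEW=255, ERR=-3350585/32768
(2,1): OLD=124358653/1048576 → NEW=0, ERR=124358653/1048576
(2,2): OLD=231653329/2097152 → NEW=0, ERR=231653329/2097152
(2,3): OLD=2297393965/33554432 → NEW=0, ERR=2297393965/33554432
(3,0): OLD=2806549591/16777216 → NEW=255, ERR=-1471640489/16777216
(3,1): OLD=31408676617/268435456 → NEW=0, ERR=31408676617/268435456
(3,2): OLD=764329782519/4294967296 → NEW=255, ERR=-330886877961/4294967296
(3,3): OLD=11379580531521/68719476736 → NEW=255, ERR=-6143886036159/68719476736
(4,0): OLD=388811651147/4294967296 → NEW=0, ERR=388811651147/4294967296
(4,1): OLD=2757121264993/34359738368 → NEW=0, ERR=2757121264993/34359738368
(4,2): OLD=278814640778049/1099511627776 → NEW=255, ERR=-1560824304831/1099511627776
(4,3): OLD=3072031003453975/17592186044416 → NEW=255, ERR=-1413976437872105/17592186044416
Row 0: ....
Row 1: .#.#
Row 2: #...
Row 3: #.##
Row 4: ..##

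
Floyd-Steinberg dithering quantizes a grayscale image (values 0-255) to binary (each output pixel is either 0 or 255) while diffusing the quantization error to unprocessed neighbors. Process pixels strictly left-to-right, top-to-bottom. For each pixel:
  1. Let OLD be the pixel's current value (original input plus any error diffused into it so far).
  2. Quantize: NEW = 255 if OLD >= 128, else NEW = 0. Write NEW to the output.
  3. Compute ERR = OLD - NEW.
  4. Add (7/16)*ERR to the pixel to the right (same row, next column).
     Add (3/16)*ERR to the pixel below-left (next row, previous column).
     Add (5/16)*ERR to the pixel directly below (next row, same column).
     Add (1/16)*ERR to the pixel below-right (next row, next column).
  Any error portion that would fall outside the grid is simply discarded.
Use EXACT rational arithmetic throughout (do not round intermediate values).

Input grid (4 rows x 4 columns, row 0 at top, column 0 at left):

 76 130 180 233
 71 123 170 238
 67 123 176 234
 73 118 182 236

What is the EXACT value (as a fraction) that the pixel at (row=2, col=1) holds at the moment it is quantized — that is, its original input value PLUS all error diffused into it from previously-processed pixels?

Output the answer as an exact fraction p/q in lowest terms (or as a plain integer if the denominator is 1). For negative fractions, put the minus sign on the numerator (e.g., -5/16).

Answer: 51001261/262144

Derivation:
(0,0): OLD=76 → NEW=0, ERR=76
(0,1): OLD=653/4 → NEW=255, ERR=-367/4
(0,2): OLD=8951/64 → NEW=255, ERR=-7369/64
(0,3): OLD=187009/1024 → NEW=255, ERR=-74111/1024
(1,0): OLD=4963/64 → NEW=0, ERR=4963/64
(1,1): OLD=57045/512 → NEW=0, ERR=57045/512
(1,2): OLD=2678105/16384 → NEW=255, ERR=-1499815/16384
(1,3): OLD=44076223/262144 → NEW=255, ERR=-22770497/262144
(2,0): OLD=918519/8192 → NEW=0, ERR=918519/8192
(2,1): OLD=51001261/262144 → NEW=255, ERR=-15845459/262144
Target (2,1): original=123, with diffused error = 51001261/262144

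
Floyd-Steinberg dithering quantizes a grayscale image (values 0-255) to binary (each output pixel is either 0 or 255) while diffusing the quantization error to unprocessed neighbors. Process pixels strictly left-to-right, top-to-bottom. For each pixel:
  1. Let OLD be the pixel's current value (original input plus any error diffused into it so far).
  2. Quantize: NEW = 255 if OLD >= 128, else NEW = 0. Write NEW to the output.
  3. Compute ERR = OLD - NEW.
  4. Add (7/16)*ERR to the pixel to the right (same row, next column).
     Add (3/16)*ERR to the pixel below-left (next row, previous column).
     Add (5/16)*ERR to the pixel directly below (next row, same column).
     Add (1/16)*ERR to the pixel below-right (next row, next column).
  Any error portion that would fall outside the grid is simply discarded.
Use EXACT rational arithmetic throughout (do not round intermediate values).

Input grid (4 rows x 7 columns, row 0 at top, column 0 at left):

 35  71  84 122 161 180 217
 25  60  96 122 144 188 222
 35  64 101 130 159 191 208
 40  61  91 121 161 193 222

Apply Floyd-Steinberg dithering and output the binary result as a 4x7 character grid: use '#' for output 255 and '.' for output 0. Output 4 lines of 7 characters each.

Answer: ...#.##
.#.##.#
...#.##
.#.####

Derivation:
(0,0): OLD=35 → NEW=0, ERR=35
(0,1): OLD=1381/16 → NEW=0, ERR=1381/16
(0,2): OLD=31171/256 → NEW=0, ERR=31171/256
(0,3): OLD=717909/4096 → NEW=255, ERR=-326571/4096
(0,4): OLD=8265299/65536 → NEW=0, ERR=8265299/65536
(0,5): OLD=246600773/1048576 → NEW=255, ERR=-20786107/1048576
(0,6): OLD=3495153123/16777216 → NEW=255, ERR=-783036957/16777216
(1,0): OLD=13343/256 → NEW=0, ERR=13343/256
(1,1): OLD=276057/2048 → NEW=255, ERR=-246183/2048
(1,2): OLD=4712397/65536 → NEW=0, ERR=4712397/65536
(1,3): OLD=41890761/262144 → NEW=255, ERR=-24955959/262144
(1,4): OLD=2232415675/16777216 → NEW=255, ERR=-2045774405/16777216
(1,5): OLD=17124681003/134217728 → NEW=0, ERR=17124681003/134217728
(1,6): OLD=562632036901/2147483648 → NEW=255, ERR=15023706661/2147483648
(2,0): OLD=942051/32768 → NEW=0, ERR=942051/32768
(2,1): OLD=58461297/1048576 → NEW=0, ERR=58461297/1048576
(2,2): OLD=2055202451/16777216 → NEW=0, ERR=2055202451/16777216
(2,3): OLD=18183084987/134217728 → NEW=255, ERR=-16042435653/134217728
(2,4): OLD=92959233131/1073741824 → NEW=0, ERR=92959233131/1073741824
(2,5): OLD=9017325768505/34359738368 → NEW=255, ERR=255592484665/34359738368
(2,6): OLD=121724171551007/549755813888 → NEW=255, ERR=-18463560990433/549755813888
(3,0): OLD=997200691/16777216 → NEW=0, ERR=997200691/16777216
(3,1): OLD=17339904439/134217728 → NEW=255, ERR=-16885616201/134217728
(3,2): OLD=59392767829/1073741824 → NEW=0, ERR=59392767829/1073741824
(3,3): OLD=565806694051/4294967296 → NEW=255, ERR=-529409966429/4294967296
(3,4): OLD=70397119143731/549755813888 → NEW=255, ERR=-69790613397709/549755813888
(3,5): OLD=610881751333577/4398046511104 → NEW=255, ERR=-510620108997943/4398046511104
(3,6): OLD=11341693842875607/70368744177664 → NEW=255, ERR=-6602335922428713/70368744177664
Row 0: ...#.##
Row 1: .#.##.#
Row 2: ...#.##
Row 3: .#.####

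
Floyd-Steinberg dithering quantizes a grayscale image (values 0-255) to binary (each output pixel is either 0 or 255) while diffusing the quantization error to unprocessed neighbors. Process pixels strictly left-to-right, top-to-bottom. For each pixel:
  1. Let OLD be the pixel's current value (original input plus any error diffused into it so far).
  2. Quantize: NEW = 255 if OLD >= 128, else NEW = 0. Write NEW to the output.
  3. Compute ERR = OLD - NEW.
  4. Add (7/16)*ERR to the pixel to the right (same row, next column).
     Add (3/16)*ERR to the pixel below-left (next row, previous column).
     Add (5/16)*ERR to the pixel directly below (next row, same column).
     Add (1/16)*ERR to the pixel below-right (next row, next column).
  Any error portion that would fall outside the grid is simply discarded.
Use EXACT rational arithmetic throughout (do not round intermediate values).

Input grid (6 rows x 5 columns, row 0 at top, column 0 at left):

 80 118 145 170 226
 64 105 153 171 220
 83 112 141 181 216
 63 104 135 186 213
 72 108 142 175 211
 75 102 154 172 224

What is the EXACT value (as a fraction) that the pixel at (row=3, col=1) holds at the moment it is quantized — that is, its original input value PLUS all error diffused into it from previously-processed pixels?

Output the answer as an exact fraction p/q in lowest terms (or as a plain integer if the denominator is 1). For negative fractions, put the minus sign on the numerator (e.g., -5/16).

(0,0): OLD=80 → NEW=0, ERR=80
(0,1): OLD=153 → NEW=255, ERR=-102
(0,2): OLD=803/8 → NEW=0, ERR=803/8
(0,3): OLD=27381/128 → NEW=255, ERR=-5259/128
(0,4): OLD=426035/2048 → NEW=255, ERR=-96205/2048
(1,0): OLD=559/8 → NEW=0, ERR=559/8
(1,1): OLD=8161/64 → NEW=0, ERR=8161/64
(1,2): OLD=463005/2048 → NEW=255, ERR=-59235/2048
(1,3): OLD=1171229/8192 → NEW=255, ERR=-917731/8192
(1,4): OLD=20151047/131072 → NEW=255, ERR=-13272313/131072
(2,0): OLD=131835/1024 → NEW=255, ERR=-129285/1024
(2,1): OLD=3131185/32768 → NEW=0, ERR=3131185/32768
(2,2): OLD=84269763/524288 → NEW=255, ERR=-49423677/524288
(2,3): OLD=704266473/8388608 → NEW=0, ERR=704266473/8388608
(2,4): OLD=28733997855/134217728 → NEW=255, ERR=-5491522785/134217728
(3,0): OLD=21738099/524288 → NEW=0, ERR=21738099/524288
(3,1): OLD=530305887/4194304 → NEW=0, ERR=530305887/4194304
Target (3,1): original=104, with diffused error = 530305887/4194304

Answer: 530305887/4194304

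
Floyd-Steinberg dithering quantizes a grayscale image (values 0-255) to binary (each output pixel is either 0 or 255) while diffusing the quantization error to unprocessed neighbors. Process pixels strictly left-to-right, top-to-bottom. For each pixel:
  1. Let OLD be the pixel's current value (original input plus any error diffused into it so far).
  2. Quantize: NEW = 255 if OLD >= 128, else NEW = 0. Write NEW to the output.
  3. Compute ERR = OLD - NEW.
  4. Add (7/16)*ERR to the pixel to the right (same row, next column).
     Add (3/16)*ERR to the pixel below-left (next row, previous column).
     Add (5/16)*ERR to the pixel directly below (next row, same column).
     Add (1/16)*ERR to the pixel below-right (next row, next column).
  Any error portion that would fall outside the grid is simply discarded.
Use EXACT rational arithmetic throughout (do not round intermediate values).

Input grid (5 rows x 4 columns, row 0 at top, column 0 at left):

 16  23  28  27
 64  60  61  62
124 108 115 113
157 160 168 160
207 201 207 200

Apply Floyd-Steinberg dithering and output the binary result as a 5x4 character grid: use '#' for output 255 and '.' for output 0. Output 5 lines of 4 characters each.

(0,0): OLD=16 → NEW=0, ERR=16
(0,1): OLD=30 → NEW=0, ERR=30
(0,2): OLD=329/8 → NEW=0, ERR=329/8
(0,3): OLD=5759/128 → NEW=0, ERR=5759/128
(1,0): OLD=597/8 → NEW=0, ERR=597/8
(1,1): OLD=7087/64 → NEW=0, ERR=7087/64
(1,2): OLD=271583/2048 → NEW=255, ERR=-250657/2048
(1,3): OLD=821961/32768 → NEW=0, ERR=821961/32768
(2,0): OLD=172117/1024 → NEW=255, ERR=-89003/1024
(2,1): OLD=2827683/32768 → NEW=0, ERR=2827683/32768
(2,2): OLD=516631/4096 → NEW=0, ERR=516631/4096
(2,3): OLD=88275173/524288 → NEW=255, ERR=-45418267/524288
(3,0): OLD=76555785/524288 → NEW=255, ERR=-57137655/524288
(3,1): OLD=1321245103/8388608 → NEW=255, ERR=-817849937/8388608
(3,2): OLD=20657740217/134217728 → NEW=255, ERR=-13567780423/134217728
(3,3): OLD=207416503567/2147483648 → NEW=0, ERR=207416503567/2147483648
(4,0): OLD=20758507485/134217728 → NEW=255, ERR=-13467013155/134217728
(4,1): OLD=108308272627/1073741824 → NEW=0, ERR=108308272627/1073741824
(4,2): OLD=7956239151943/34359738368 → NEW=255, ERR=-805494131897/34359738368
(4,3): OLD=117432672351393/549755813888 → NEW=255, ERR=-22755060190047/549755813888
Row 0: ....
Row 1: ..#.
Row 2: #..#
Row 3: ###.
Row 4: #.##

Answer: ....
..#.
#..#
###.
#.##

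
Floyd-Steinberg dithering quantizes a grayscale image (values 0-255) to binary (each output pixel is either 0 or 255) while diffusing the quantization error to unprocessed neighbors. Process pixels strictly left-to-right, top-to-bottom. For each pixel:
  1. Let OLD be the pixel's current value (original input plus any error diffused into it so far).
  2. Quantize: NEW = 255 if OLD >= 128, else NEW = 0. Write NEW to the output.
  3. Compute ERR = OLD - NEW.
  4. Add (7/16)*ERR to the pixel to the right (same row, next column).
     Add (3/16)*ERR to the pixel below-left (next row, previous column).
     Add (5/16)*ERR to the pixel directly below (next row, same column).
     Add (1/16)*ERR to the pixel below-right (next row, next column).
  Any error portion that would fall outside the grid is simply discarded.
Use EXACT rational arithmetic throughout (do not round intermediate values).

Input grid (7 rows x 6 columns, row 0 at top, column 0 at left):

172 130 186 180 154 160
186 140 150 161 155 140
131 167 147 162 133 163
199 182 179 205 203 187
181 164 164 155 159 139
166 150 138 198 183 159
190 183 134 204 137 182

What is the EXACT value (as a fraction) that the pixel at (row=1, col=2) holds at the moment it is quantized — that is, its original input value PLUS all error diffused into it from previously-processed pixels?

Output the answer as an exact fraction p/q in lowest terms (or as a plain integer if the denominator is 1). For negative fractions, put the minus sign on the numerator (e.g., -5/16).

(0,0): OLD=172 → NEW=255, ERR=-83
(0,1): OLD=1499/16 → NEW=0, ERR=1499/16
(0,2): OLD=58109/256 → NEW=255, ERR=-7171/256
(0,3): OLD=687083/4096 → NEW=255, ERR=-357397/4096
(0,4): OLD=7590765/65536 → NEW=0, ERR=7590765/65536
(0,5): OLD=220907515/1048576 → NEW=255, ERR=-46479365/1048576
(1,0): OLD=45473/256 → NEW=255, ERR=-19807/256
(1,1): OLD=255975/2048 → NEW=0, ERR=255975/2048
(1,2): OLD=12151923/65536 → NEW=255, ERR=-4559757/65536
Target (1,2): original=150, with diffused error = 12151923/65536

Answer: 12151923/65536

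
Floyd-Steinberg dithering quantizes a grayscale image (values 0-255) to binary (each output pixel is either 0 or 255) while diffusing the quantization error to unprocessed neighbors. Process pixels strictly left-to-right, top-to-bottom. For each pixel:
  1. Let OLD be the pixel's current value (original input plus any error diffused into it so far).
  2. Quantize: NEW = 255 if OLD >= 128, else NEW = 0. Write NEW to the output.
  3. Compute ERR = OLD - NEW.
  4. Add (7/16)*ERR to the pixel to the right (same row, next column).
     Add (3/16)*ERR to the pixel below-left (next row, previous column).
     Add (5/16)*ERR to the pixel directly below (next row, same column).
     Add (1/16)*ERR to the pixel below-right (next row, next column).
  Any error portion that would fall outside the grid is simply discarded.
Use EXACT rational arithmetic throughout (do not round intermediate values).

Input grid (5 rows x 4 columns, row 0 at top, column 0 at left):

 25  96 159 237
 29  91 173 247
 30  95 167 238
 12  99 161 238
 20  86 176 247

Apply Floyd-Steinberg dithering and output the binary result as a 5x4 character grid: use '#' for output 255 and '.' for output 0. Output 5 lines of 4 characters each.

(0,0): OLD=25 → NEW=0, ERR=25
(0,1): OLD=1711/16 → NEW=0, ERR=1711/16
(0,2): OLD=52681/256 → NEW=255, ERR=-12599/256
(0,3): OLD=882559/4096 → NEW=255, ERR=-161921/4096
(1,0): OLD=14557/256 → NEW=0, ERR=14557/256
(1,1): OLD=290059/2048 → NEW=255, ERR=-232181/2048
(1,2): OLD=7031527/65536 → NEW=0, ERR=7031527/65536
(1,3): OLD=292039937/1048576 → NEW=255, ERR=24653057/1048576
(2,0): OLD=868777/32768 → NEW=0, ERR=868777/32768
(2,1): OLD=99449811/1048576 → NEW=0, ERR=99449811/1048576
(2,2): OLD=501943551/2097152 → NEW=255, ERR=-32830209/2097152
(2,3): OLD=8227682787/33554432 → NEW=255, ERR=-328697373/33554432
(3,0): OLD=638680345/16777216 → NEW=0, ERR=638680345/16777216
(3,1): OLD=38658746247/268435456 → NEW=255, ERR=-29792295033/268435456
(3,2): OLD=479502750329/4294967296 → NEW=0, ERR=479502750329/4294967296
(3,3): OLD=19434152128719/68719476736 → NEW=255, ERR=1910685561039/68719476736
(4,0): OLD=47616888421/4294967296 → NEW=0, ERR=47616888421/4294967296
(4,1): OLD=2730910017455/34359738368 → NEW=0, ERR=2730910017455/34359738368
(4,2): OLD=268212235913935/1099511627776 → NEW=255, ERR=-12163229168945/1099511627776
(4,3): OLD=4535734897755481/17592186044416 → NEW=255, ERR=49727456429401/17592186044416
Row 0: ..##
Row 1: .#.#
Row 2: ..##
Row 3: .#.#
Row 4: ..##

Answer: ..##
.#.#
..##
.#.#
..##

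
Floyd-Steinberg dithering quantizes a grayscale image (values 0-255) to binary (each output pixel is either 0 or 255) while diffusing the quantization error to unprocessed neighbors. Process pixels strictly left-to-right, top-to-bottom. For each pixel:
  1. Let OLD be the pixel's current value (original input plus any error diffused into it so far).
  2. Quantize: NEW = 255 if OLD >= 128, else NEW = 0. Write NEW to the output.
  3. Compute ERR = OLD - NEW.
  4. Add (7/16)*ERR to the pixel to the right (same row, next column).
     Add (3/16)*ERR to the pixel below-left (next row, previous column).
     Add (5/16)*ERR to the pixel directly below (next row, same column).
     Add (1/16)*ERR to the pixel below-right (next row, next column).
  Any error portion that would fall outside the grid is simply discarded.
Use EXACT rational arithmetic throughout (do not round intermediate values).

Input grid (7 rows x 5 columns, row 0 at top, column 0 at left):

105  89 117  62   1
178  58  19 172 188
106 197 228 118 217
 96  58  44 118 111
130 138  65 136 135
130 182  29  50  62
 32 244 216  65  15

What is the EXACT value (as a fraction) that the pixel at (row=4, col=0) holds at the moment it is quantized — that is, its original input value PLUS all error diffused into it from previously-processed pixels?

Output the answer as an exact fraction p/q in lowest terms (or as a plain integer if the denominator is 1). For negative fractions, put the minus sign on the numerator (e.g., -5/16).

(0,0): OLD=105 → NEW=0, ERR=105
(0,1): OLD=2159/16 → NEW=255, ERR=-1921/16
(0,2): OLD=16505/256 → NEW=0, ERR=16505/256
(0,3): OLD=369487/4096 → NEW=0, ERR=369487/4096
(0,4): OLD=2651945/65536 → NEW=0, ERR=2651945/65536
(1,0): OLD=48205/256 → NEW=255, ERR=-17075/256
(1,1): OLD=20379/2048 → NEW=0, ERR=20379/2048
(1,2): OLD=3467575/65536 → NEW=0, ERR=3467575/65536
(1,3): OLD=61592043/262144 → NEW=255, ERR=-5254677/262144
(1,4): OLD=828432481/4194304 → NEW=255, ERR=-241115039/4194304
(2,0): OLD=2851545/32768 → NEW=0, ERR=2851545/32768
(2,1): OLD=255783267/1048576 → NEW=255, ERR=-11603613/1048576
(2,2): OLD=3968763881/16777216 → NEW=255, ERR=-309426199/16777216
(2,3): OLD=25822222507/268435456 → NEW=0, ERR=25822222507/268435456
(2,4): OLD=1030225859053/4294967296 → NEW=255, ERR=-64990801427/4294967296
(3,0): OLD=2032049097/16777216 → NEW=0, ERR=2032049097/16777216
(3,1): OLD=14698511765/134217728 → NEW=0, ERR=14698511765/134217728
(3,2): OLD=444499772407/4294967296 → NEW=0, ERR=444499772407/4294967296
(3,3): OLD=1626498618879/8589934592 → NEW=255, ERR=-563934702081/8589934592
(3,4): OLD=11484584026779/137438953472 → NEW=0, ERR=11484584026779/137438953472
(4,0): OLD=404550373415/2147483648 → NEW=255, ERR=-143057956825/2147483648
Target (4,0): original=130, with diffused error = 404550373415/2147483648

Answer: 404550373415/2147483648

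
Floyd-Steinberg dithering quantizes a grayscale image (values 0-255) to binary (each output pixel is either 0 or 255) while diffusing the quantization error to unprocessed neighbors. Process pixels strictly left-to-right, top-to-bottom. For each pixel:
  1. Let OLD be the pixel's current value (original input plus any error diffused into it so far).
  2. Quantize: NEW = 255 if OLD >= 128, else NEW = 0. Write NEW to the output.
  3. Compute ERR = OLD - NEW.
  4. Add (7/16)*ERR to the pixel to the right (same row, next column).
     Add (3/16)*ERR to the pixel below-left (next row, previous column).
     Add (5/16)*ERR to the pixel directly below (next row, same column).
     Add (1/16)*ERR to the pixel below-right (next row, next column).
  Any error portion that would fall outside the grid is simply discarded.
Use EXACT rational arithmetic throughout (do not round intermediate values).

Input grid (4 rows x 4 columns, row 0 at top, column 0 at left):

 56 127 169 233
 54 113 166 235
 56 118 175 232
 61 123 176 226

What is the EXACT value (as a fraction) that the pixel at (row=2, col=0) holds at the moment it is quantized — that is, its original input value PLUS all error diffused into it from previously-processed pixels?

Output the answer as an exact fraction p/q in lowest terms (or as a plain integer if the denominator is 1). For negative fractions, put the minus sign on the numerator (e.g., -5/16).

Answer: 200167/4096

Derivation:
(0,0): OLD=56 → NEW=0, ERR=56
(0,1): OLD=303/2 → NEW=255, ERR=-207/2
(0,2): OLD=3959/32 → NEW=0, ERR=3959/32
(0,3): OLD=147009/512 → NEW=255, ERR=16449/512
(1,0): OLD=1667/32 → NEW=0, ERR=1667/32
(1,1): OLD=33317/256 → NEW=255, ERR=-31963/256
(1,2): OLD=1225465/8192 → NEW=255, ERR=-863495/8192
(1,3): OLD=27086879/131072 → NEW=255, ERR=-6336481/131072
(2,0): OLD=200167/4096 → NEW=0, ERR=200167/4096
Target (2,0): original=56, with diffused error = 200167/4096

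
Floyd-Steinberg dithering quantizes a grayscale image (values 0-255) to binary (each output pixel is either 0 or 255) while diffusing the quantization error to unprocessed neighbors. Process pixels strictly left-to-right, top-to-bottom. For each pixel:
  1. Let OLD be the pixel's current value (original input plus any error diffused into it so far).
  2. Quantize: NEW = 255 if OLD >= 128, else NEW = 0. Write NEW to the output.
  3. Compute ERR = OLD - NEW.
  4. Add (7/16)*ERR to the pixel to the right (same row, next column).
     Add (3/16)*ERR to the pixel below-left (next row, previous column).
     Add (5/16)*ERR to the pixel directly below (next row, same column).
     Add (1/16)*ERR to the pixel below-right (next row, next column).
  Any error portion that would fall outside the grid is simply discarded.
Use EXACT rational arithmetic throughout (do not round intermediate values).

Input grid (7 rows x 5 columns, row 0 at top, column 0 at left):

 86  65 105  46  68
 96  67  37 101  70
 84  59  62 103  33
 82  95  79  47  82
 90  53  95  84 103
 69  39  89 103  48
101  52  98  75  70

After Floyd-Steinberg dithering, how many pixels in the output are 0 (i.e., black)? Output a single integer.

Answer: 25

Derivation:
(0,0): OLD=86 → NEW=0, ERR=86
(0,1): OLD=821/8 → NEW=0, ERR=821/8
(0,2): OLD=19187/128 → NEW=255, ERR=-13453/128
(0,3): OLD=37/2048 → NEW=0, ERR=37/2048
(0,4): OLD=2228483/32768 → NEW=0, ERR=2228483/32768
(1,0): OLD=18191/128 → NEW=255, ERR=-14449/128
(1,1): OLD=36201/1024 → NEW=0, ERR=36201/1024
(1,2): OLD=853277/32768 → NEW=0, ERR=853277/32768
(1,3): OLD=15542617/131072 → NEW=0, ERR=15542617/131072
(1,4): OLD=300170987/2097152 → NEW=255, ERR=-234602773/2097152
(2,0): OLD=906899/16384 → NEW=0, ERR=906899/16384
(2,1): OLD=48282625/524288 → NEW=0, ERR=48282625/524288
(2,2): OLD=1131380547/8388608 → NEW=255, ERR=-1007714493/8388608
(2,3): OLD=9147267609/134217728 → NEW=0, ERR=9147267609/134217728
(2,4): OLD=75740586095/2147483648 → NEW=0, ERR=75740586095/2147483648
(3,0): OLD=977817571/8388608 → NEW=0, ERR=977817571/8388608
(3,1): OLD=10449602983/67108864 → NEW=255, ERR=-6663157337/67108864
(3,2): OLD=35552000861/2147483648 → NEW=0, ERR=35552000861/2147483648
(3,3): OLD=320599995765/4294967296 → NEW=0, ERR=320599995765/4294967296
(3,4): OLD=8929315487145/68719476736 → NEW=255, ERR=-8594151080535/68719476736
(4,0): OLD=115759994989/1073741824 → NEW=0, ERR=115759994989/1073741824
(4,1): OLD=2732578190189/34359738368 → NEW=0, ERR=2732578190189/34359738368
(4,2): OLD=78481873061379/549755813888 → NEW=255, ERR=-61705859480061/549755813888
(4,3): OLD=314956481082221/8796093022208 → NEW=0, ERR=314956481082221/8796093022208
(4,4): OLD=11856988767958651/140737488355328 → NEW=0, ERR=11856988767958651/140737488355328
(5,0): OLD=64652484927079/549755813888 → NEW=0, ERR=64652484927079/549755813888
(5,1): OLD=444186408282485/4398046511104 → NEW=0, ERR=444186408282485/4398046511104
(5,2): OLD=15452186881109149/140737488355328 → NEW=0, ERR=15452186881109149/140737488355328
(5,3): OLD=96267868435225651/562949953421312 → NEW=255, ERR=-47284369687208909/562949953421312
(5,4): OLD=358651966565540417/9007199254740992 → NEW=0, ERR=358651966565540417/9007199254740992
(6,0): OLD=11025901783874679/70368744177664 → NEW=255, ERR=-6918127981429641/70368744177664
(6,1): OLD=154217220681475193/2251799813685248 → NEW=0, ERR=154217220681475193/2251799813685248
(6,2): OLD=5506528607911652547/36028797018963968 → NEW=255, ERR=-3680814631924159293/36028797018963968
(6,3): OLD=10597439139731222817/576460752303423488 → NEW=0, ERR=10597439139731222817/576460752303423488
(6,4): OLD=786167551299223876903/9223372036854775808 → NEW=0, ERR=786167551299223876903/9223372036854775808
Output grid:
  Row 0: ..#..  (4 black, running=4)
  Row 1: #...#  (3 black, running=7)
  Row 2: ..#..  (4 black, running=11)
  Row 3: .#..#  (3 black, running=14)
  Row 4: ..#..  (4 black, running=18)
  Row 5: ...#.  (4 black, running=22)
  Row 6: #.#..  (3 black, running=25)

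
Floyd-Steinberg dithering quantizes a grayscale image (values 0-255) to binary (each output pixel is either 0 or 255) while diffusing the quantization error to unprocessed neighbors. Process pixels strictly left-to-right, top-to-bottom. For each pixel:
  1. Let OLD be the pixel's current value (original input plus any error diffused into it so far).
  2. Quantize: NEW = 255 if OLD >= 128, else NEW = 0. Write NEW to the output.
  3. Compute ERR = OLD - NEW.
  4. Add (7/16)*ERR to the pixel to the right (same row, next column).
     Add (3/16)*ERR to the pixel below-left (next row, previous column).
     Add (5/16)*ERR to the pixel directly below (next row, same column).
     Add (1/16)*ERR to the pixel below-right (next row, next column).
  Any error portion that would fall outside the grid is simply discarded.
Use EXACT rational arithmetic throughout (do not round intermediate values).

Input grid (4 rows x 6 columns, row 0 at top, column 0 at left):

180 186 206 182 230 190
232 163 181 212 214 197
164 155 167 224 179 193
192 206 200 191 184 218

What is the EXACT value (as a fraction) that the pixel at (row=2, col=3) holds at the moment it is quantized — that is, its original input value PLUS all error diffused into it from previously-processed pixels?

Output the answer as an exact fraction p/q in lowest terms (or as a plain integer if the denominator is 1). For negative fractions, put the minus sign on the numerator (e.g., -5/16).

Answer: 30674625341/134217728

Derivation:
(0,0): OLD=180 → NEW=255, ERR=-75
(0,1): OLD=2451/16 → NEW=255, ERR=-1629/16
(0,2): OLD=41333/256 → NEW=255, ERR=-23947/256
(0,3): OLD=577843/4096 → NEW=255, ERR=-466637/4096
(0,4): OLD=11806821/65536 → NEW=255, ERR=-4904859/65536
(0,5): OLD=164895427/1048576 → NEW=255, ERR=-102491453/1048576
(1,0): OLD=48505/256 → NEW=255, ERR=-16775/256
(1,1): OLD=164431/2048 → NEW=0, ERR=164431/2048
(1,2): OLD=10431355/65536 → NEW=255, ERR=-6280325/65536
(1,3): OLD=30039967/262144 → NEW=0, ERR=30039967/262144
(1,4): OLD=3612121149/16777216 → NEW=255, ERR=-666068931/16777216
(1,5): OLD=38764342171/268435456 → NEW=255, ERR=-29686699109/268435456
(2,0): OLD=5196245/32768 → NEW=255, ERR=-3159595/32768
(2,1): OLD=121468535/1048576 → NEW=0, ERR=121468535/1048576
(2,2): OLD=3594317093/16777216 → NEW=255, ERR=-683872987/16777216
(2,3): OLD=30674625341/134217728 → NEW=255, ERR=-3550895299/134217728
Target (2,3): original=224, with diffused error = 30674625341/134217728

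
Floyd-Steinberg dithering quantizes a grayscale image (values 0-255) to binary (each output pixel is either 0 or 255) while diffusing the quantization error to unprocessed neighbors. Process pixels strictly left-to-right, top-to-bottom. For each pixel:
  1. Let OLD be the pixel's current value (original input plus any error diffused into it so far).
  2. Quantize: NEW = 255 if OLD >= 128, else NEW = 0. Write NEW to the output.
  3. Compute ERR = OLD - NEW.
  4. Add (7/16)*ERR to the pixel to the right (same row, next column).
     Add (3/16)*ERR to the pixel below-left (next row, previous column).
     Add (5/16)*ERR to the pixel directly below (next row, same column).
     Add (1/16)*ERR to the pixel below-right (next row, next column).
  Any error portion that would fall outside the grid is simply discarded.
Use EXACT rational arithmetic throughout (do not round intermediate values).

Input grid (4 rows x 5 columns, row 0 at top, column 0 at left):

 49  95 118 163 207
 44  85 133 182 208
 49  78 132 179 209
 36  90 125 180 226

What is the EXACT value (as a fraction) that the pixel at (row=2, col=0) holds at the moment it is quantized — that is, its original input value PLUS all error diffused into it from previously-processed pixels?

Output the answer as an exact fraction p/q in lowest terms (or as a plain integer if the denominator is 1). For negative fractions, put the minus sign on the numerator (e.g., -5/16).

(0,0): OLD=49 → NEW=0, ERR=49
(0,1): OLD=1863/16 → NEW=0, ERR=1863/16
(0,2): OLD=43249/256 → NEW=255, ERR=-22031/256
(0,3): OLD=513431/4096 → NEW=0, ERR=513431/4096
(0,4): OLD=17159969/65536 → NEW=255, ERR=448289/65536
(1,0): OLD=20773/256 → NEW=0, ERR=20773/256
(1,1): OLD=294531/2048 → NEW=255, ERR=-227709/2048
(1,2): OLD=5783103/65536 → NEW=0, ERR=5783103/65536
(1,3): OLD=67025491/262144 → NEW=255, ERR=178771/262144
(1,4): OLD=915491993/4194304 → NEW=255, ERR=-154055527/4194304
(2,0): OLD=1753425/32768 → NEW=0, ERR=1753425/32768
Target (2,0): original=49, with diffused error = 1753425/32768

Answer: 1753425/32768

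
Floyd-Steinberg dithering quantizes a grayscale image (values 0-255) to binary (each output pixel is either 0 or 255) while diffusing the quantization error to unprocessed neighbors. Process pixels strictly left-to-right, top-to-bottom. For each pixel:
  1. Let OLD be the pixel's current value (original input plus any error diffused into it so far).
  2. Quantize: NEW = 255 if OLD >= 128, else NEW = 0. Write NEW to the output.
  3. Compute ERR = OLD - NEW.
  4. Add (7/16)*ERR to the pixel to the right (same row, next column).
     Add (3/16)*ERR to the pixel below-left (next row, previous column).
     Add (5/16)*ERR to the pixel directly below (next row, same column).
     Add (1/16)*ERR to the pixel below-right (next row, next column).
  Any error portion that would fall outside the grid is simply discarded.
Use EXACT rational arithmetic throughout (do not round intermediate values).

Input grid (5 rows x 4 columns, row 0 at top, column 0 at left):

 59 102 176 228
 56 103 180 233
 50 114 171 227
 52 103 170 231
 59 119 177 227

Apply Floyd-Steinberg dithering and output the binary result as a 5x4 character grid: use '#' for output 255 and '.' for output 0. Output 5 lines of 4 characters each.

Answer: ..##
.###
..##
.#.#
.###

Derivation:
(0,0): OLD=59 → NEW=0, ERR=59
(0,1): OLD=2045/16 → NEW=0, ERR=2045/16
(0,2): OLD=59371/256 → NEW=255, ERR=-5909/256
(0,3): OLD=892525/4096 → NEW=255, ERR=-151955/4096
(1,0): OLD=25191/256 → NEW=0, ERR=25191/256
(1,1): OLD=379601/2048 → NEW=255, ERR=-142639/2048
(1,2): OLD=9394469/65536 → NEW=255, ERR=-7317211/65536
(1,3): OLD=179428627/1048576 → NEW=255, ERR=-87958253/1048576
(2,0): OLD=2218123/32768 → NEW=0, ERR=2218123/32768
(2,1): OLD=112266409/1048576 → NEW=0, ERR=112266409/1048576
(2,2): OLD=341560749/2097152 → NEW=255, ERR=-193213011/2097152
(2,3): OLD=5150631705/33554432 → NEW=255, ERR=-3405748455/33554432
(3,0): OLD=1564114139/16777216 → NEW=0, ERR=1564114139/16777216
(3,1): OLD=44077530373/268435456 → NEW=255, ERR=-24373510907/268435456
(3,2): OLD=382875774715/4294967296 → NEW=0, ERR=382875774715/4294967296
(3,3): OLD=15978950291293/68719476736 → NEW=255, ERR=-1544516276387/68719476736
(4,0): OLD=305411668863/4294967296 → NEW=0, ERR=305411668863/4294967296
(4,1): OLD=4957329542397/34359738368 → NEW=255, ERR=-3804403741443/34359738368
(4,2): OLD=161108800091997/1099511627776 → NEW=255, ERR=-119266664990883/1099511627776
(4,3): OLD=3133014473362331/17592186044416 → NEW=255, ERR=-1352992967963749/17592186044416
Row 0: ..##
Row 1: .###
Row 2: ..##
Row 3: .#.#
Row 4: .###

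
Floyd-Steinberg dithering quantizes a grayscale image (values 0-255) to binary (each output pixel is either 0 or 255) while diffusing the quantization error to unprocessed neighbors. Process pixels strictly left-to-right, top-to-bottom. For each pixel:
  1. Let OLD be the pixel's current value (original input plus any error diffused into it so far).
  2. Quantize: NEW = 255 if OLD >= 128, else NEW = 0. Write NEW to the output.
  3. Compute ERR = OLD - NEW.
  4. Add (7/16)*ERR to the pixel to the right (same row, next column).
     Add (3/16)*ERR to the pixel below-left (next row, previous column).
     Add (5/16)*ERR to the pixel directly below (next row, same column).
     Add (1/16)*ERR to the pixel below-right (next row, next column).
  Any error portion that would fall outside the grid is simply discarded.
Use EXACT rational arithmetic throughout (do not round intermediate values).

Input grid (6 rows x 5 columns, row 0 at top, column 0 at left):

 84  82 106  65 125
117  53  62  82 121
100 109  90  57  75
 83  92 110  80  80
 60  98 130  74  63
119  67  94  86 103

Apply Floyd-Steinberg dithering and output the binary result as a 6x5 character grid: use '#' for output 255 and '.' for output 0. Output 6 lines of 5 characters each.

(0,0): OLD=84 → NEW=0, ERR=84
(0,1): OLD=475/4 → NEW=0, ERR=475/4
(0,2): OLD=10109/64 → NEW=255, ERR=-6211/64
(0,3): OLD=23083/1024 → NEW=0, ERR=23083/1024
(0,4): OLD=2209581/16384 → NEW=255, ERR=-1968339/16384
(1,0): OLD=10593/64 → NEW=255, ERR=-5727/64
(1,1): OLD=19463/512 → NEW=0, ERR=19463/512
(1,2): OLD=982259/16384 → NEW=0, ERR=982259/16384
(1,3): OLD=5680807/65536 → NEW=0, ERR=5680807/65536
(1,4): OLD=128753877/1048576 → NEW=0, ERR=128753877/1048576
(2,0): OLD=648509/8192 → NEW=0, ERR=648509/8192
(2,1): OLD=42247567/262144 → NEW=255, ERR=-24599153/262144
(2,2): OLD=362008749/4194304 → NEW=0, ERR=362008749/4194304
(2,3): OLD=9973629559/67108864 → NEW=255, ERR=-7139130761/67108864
(2,4): OLD=77575108481/1073741824 → NEW=0, ERR=77575108481/1073741824
(3,0): OLD=378091213/4194304 → NEW=0, ERR=378091213/4194304
(3,1): OLD=4135392297/33554432 → NEW=0, ERR=4135392297/33554432
(3,2): OLD=177253017267/1073741824 → NEW=255, ERR=-96551147853/1073741824
(3,3): OLD=56600075507/2147483648 → NEW=0, ERR=56600075507/2147483648
(3,4): OLD=3692278498447/34359738368 → NEW=0, ERR=3692278498447/34359738368
(4,0): OLD=59742080131/536870912 → NEW=0, ERR=59742080131/536870912
(4,1): OLD=2988816976355/17179869184 → NEW=255, ERR=-1392049665565/17179869184
(4,2): OLD=21741411083757/274877906944 → NEW=0, ERR=21741411083757/274877906944
(4,3): OLD=577766957844835/4398046511104 → NEW=255, ERR=-543734902486685/4398046511104
(4,4): OLD=3106061759430453/70368744177664 → NEW=0, ERR=3106061759430453/70368744177664
(5,0): OLD=38093054750601/274877906944 → NEW=255, ERR=-32000811520119/274877906944
(5,1): OLD=27555820318139/2199023255552 → NEW=0, ERR=27555820318139/2199023255552
(5,2): OLD=6752186902010227/70368744177664 → NEW=0, ERR=6752186902010227/70368744177664
(5,3): OLD=28869473654833901/281474976710656 → NEW=0, ERR=28869473654833901/281474976710656
(5,4): OLD=693279278632459615/4503599627370496 → NEW=255, ERR=-455138626347016865/4503599627370496
Row 0: ..#.#
Row 1: #....
Row 2: .#.#.
Row 3: ..#..
Row 4: .#.#.
Row 5: #...#

Answer: ..#.#
#....
.#.#.
..#..
.#.#.
#...#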